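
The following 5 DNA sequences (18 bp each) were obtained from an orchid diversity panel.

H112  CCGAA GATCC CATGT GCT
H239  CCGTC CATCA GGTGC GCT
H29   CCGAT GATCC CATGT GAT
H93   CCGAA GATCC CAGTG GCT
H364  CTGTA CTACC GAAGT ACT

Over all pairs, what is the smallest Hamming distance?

2

Pairwise Hamming distances:
  H112 vs H239: 7
  H112 vs H29: 2
  H112 vs H93: 3
  H112 vs H364: 8
  H239 vs H29: 8
  H239 vs H93: 9
  H239 vs H364: 9
  H29 vs H93: 5
  H29 vs H364: 10
  H93 vs H364: 10
The smallest is 2, between H112 and H29.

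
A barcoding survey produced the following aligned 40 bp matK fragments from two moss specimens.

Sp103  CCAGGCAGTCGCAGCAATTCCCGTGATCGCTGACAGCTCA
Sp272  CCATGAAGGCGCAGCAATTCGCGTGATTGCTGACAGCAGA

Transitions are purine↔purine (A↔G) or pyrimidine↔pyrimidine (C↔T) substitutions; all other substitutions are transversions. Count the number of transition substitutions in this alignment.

Mismatches occur at site 4 (G→T, transversion), site 6 (C→A, transversion), site 9 (T→G, transversion), site 21 (C→G, transversion), site 28 (C→T, transition), site 38 (T→A, transversion), site 39 (C→G, transversion).
Of the 7 differences, 1 transition and 6 transversions, so the answer is 1.

1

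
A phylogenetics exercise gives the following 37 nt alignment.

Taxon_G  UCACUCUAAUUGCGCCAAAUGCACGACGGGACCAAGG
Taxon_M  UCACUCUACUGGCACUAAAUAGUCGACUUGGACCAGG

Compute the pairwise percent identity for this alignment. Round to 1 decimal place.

The sequences differ at positions 9 (A/C), 11 (U/G), 14 (G/A), 16 (C/U), 21 (G/A), 22 (C/G), 23 (A/U), 28 (G/U), 29 (G/U), 31 (A/G), 32 (C/A), 34 (A/C).
25 of the 37 sites match, so the percent identity is 25/37 × 100 = 67.6%.

67.6%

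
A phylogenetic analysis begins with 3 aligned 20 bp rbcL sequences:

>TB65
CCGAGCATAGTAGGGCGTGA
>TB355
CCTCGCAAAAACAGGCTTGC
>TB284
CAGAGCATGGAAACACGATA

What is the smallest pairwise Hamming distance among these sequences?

Pairwise Hamming distances:
  TB65 vs TB355: 9
  TB65 vs TB284: 8
  TB355 vs TB284: 13
The smallest is 8, between TB65 and TB284.

8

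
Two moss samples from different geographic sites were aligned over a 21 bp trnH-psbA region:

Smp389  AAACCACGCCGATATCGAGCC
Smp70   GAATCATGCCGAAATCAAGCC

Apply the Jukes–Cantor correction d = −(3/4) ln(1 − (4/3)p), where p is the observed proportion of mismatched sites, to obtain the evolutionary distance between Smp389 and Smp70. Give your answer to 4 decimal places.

Differing sites — 1:A/G; 4:C/T; 7:C/T; 13:T/A; 17:G/A.
p = 5/21 = 0.238095.
d = −0.75 · ln(1 − (4/3)·0.238095) = −0.75 · ln(0.682540) = −0.75 · (-0.381934) = 0.2865.

0.2865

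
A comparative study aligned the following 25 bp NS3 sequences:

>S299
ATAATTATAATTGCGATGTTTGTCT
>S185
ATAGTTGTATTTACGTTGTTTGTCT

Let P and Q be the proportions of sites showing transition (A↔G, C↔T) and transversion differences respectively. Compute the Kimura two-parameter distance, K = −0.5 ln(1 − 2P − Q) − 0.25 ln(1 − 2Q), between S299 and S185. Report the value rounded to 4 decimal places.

Differing sites — 4:A/G (Ti); 7:A/G (Ti); 10:A/T (Tv); 13:G/A (Ti); 16:A/T (Tv).
Of the 5 differences, 3 transitions and 2 transversions over 25 sites: P = 3/25 = 0.120000, Q = 2/25 = 0.080000.
d = −0.5·ln(0.680000) − 0.25·ln(0.840000) = −0.5·(-0.385662) − 0.25·(-0.174353) = 0.2364.

0.2364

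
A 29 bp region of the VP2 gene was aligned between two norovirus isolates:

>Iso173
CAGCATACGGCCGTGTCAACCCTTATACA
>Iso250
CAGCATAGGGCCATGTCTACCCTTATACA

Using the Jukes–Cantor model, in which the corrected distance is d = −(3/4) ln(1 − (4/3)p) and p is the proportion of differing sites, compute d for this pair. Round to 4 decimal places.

The sequences differ at positions 8 (C/G), 13 (G/A), 18 (A/T).
p = 3/29 = 0.103448.
d = −0.75 · ln(1 − (4/3)·0.103448) = −0.75 · ln(0.862069) = −0.75 · (-0.148420) = 0.1113.

0.1113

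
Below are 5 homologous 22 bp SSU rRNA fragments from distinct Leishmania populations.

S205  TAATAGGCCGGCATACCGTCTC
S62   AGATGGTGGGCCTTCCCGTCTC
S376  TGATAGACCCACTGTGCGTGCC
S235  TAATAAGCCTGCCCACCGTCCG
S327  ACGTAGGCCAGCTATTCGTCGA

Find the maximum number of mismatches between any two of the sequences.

14

Pairwise Hamming distances:
  S205 vs S62: 9
  S205 vs S376: 10
  S205 vs S235: 6
  S205 vs S327: 10
  S62 vs S376: 12
  S62 vs S235: 14
  S62 vs S327: 13
  S376 vs S235: 11
  S376 vs S327: 11
  S235 vs S327: 11
The largest is 14, between S62 and S235.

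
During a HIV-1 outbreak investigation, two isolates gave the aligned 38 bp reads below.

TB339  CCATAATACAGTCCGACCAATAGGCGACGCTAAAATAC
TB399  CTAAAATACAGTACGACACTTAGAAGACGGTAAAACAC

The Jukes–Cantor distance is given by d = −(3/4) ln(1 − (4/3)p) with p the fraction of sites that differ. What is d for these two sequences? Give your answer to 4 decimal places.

The sequences differ at positions 2 (C/T), 4 (T/A), 13 (C/A), 18 (C/A), 19 (A/C), 20 (A/T), 24 (G/A), 25 (C/A), 30 (C/G), 36 (T/C).
p = 10/38 = 0.263158.
d = −0.75 · ln(1 − (4/3)·0.263158) = −0.75 · ln(0.649123) = −0.75 · (-0.432133) = 0.3241.

0.3241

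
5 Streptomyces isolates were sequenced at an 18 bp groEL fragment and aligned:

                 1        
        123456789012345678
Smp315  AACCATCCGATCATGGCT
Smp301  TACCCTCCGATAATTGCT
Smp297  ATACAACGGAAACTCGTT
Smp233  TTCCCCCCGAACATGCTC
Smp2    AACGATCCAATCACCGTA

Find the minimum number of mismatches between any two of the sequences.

Pairwise Hamming distances:
  Smp315 vs Smp301: 4
  Smp315 vs Smp297: 9
  Smp315 vs Smp233: 8
  Smp315 vs Smp2: 6
  Smp301 vs Smp297: 10
  Smp301 vs Smp233: 8
  Smp301 vs Smp2: 9
  Smp297 vs Smp233: 10
  Smp297 vs Smp2: 11
  Smp233 vs Smp2: 11
The smallest is 4, between Smp315 and Smp301.

4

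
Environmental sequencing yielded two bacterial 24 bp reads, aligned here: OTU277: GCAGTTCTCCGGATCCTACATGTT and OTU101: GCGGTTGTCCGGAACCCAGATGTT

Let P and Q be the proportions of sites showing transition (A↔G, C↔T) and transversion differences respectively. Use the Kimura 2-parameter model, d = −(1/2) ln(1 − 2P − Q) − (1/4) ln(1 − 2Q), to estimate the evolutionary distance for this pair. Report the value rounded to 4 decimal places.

0.2443

Mismatches occur at site 3 (A↔G, transition), site 7 (C↔G, transversion), site 14 (T↔A, transversion), site 17 (T↔C, transition), site 19 (C↔G, transversion).
Of the 5 differences, 2 transitions and 3 transversions over 24 sites: P = 2/24 = 0.083333, Q = 3/24 = 0.125000.
d = −0.5·ln(0.708334) − 0.25·ln(0.750000) = −0.5·(-0.344840) − 0.25·(-0.287682) = 0.2443.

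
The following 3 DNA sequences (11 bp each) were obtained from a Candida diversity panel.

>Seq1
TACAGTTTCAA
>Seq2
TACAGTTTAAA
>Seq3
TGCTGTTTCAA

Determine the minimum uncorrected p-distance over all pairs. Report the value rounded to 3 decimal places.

Pairwise Hamming distances:
  Seq1 vs Seq2: 1
  Seq1 vs Seq3: 2
  Seq2 vs Seq3: 3
The smallest is 1 mismatch, between Seq1 and Seq2; p = 1/11 = 0.091.

0.091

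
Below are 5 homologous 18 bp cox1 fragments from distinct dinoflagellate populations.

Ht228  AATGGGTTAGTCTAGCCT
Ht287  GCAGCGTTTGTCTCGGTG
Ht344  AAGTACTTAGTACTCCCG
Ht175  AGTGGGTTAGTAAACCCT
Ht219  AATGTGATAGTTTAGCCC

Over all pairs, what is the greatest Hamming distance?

Pairwise Hamming distances:
  Ht228 vs Ht287: 9
  Ht228 vs Ht344: 9
  Ht228 vs Ht175: 4
  Ht228 vs Ht219: 4
  Ht287 vs Ht344: 13
  Ht287 vs Ht175: 12
  Ht287 vs Ht219: 11
  Ht344 vs Ht175: 8
  Ht344 vs Ht219: 10
  Ht175 vs Ht219: 7
The largest is 13, between Ht287 and Ht344.

13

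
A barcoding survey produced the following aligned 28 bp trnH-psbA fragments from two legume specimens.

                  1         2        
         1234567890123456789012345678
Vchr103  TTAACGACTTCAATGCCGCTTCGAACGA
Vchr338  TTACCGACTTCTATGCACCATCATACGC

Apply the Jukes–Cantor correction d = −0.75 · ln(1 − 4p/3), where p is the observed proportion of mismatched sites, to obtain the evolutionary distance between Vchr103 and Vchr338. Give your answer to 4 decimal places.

Differing sites — 4:A/C; 12:A/T; 17:C/A; 18:G/C; 20:T/A; 23:G/A; 24:A/T; 28:A/C.
p = 8/28 = 0.285714.
d = −0.75 · ln(1 − (4/3)·0.285714) = −0.75 · ln(0.619048) = −0.75 · (-0.479572) = 0.3597.

0.3597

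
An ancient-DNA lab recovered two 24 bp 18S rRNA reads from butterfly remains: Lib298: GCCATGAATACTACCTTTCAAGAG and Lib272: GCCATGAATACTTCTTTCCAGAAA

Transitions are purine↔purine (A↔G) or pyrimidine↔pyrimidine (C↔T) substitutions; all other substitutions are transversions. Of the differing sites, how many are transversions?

1

The sequences differ at positions 13 (A/T, transversion), 15 (C/T, transition), 18 (T/C, transition), 21 (A/G, transition), 22 (G/A, transition), 24 (G/A, transition).
Of the 6 differences, 5 transitions and 1 transversion, so the answer is 1.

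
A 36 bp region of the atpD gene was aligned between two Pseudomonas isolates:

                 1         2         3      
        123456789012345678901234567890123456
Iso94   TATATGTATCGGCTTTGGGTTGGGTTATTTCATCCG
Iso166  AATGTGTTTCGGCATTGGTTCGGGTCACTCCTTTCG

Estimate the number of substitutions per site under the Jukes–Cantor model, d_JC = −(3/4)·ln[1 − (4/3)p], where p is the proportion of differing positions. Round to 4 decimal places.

Mismatches occur at site 1 (T→A), site 4 (A→G), site 8 (A→T), site 14 (T→A), site 19 (G→T), site 21 (T→C), site 26 (T→C), site 28 (T→C), site 30 (T→C), site 32 (A→T), site 34 (C→T).
p = 11/36 = 0.305556.
d = −0.75 · ln(1 − (4/3)·0.305556) = −0.75 · ln(0.592592) = −0.75 · (-0.523249) = 0.3924.

0.3924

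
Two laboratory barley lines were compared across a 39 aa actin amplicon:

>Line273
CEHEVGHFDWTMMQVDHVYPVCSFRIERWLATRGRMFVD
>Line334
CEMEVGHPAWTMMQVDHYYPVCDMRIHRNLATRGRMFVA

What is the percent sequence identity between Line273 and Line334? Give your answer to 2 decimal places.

76.92%

Differing sites — 3:H/M; 8:F/P; 9:D/A; 18:V/Y; 23:S/D; 24:F/M; 27:E/H; 29:W/N; 39:D/A.
30 of the 39 sites match, so the percent identity is 30/39 × 100 = 76.92%.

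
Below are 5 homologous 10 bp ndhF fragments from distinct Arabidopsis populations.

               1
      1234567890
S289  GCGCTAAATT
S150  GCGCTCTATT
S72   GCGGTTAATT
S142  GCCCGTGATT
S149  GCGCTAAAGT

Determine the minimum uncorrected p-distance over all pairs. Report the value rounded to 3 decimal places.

Pairwise Hamming distances:
  S289 vs S150: 2
  S289 vs S72: 2
  S289 vs S142: 4
  S289 vs S149: 1
  S150 vs S72: 3
  S150 vs S142: 4
  S150 vs S149: 3
  S72 vs S142: 4
  S72 vs S149: 3
  S142 vs S149: 5
The smallest is 1 mismatch, between S289 and S149; p = 1/10 = 0.100.

0.100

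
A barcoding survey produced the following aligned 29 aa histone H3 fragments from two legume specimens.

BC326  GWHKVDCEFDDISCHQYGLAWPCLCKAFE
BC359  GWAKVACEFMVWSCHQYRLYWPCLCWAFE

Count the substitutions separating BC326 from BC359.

8

The sequences differ at positions 3 (H/A), 6 (D/A), 10 (D/M), 11 (D/V), 12 (I/W), 18 (G/R), 20 (A/Y), 26 (K/W).
That gives 8 mismatches out of 29 aligned sites, so the Hamming distance is 8.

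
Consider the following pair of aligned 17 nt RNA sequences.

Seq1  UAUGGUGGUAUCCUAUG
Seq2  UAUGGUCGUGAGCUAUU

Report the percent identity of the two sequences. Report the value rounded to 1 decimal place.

Differing sites — 7:G/C; 10:A/G; 11:U/A; 12:C/G; 17:G/U.
12 of the 17 sites match, so the percent identity is 12/17 × 100 = 70.6%.

70.6%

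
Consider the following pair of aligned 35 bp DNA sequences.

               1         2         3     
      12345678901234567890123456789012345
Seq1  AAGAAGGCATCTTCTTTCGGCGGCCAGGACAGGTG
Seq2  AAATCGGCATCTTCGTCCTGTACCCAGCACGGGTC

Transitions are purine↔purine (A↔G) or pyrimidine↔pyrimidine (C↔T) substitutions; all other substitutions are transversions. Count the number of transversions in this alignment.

The sequences differ at positions 3 (G/A, transition), 4 (A/T, transversion), 5 (A/C, transversion), 15 (T/G, transversion), 17 (T/C, transition), 19 (G/T, transversion), 21 (C/T, transition), 22 (G/A, transition), 23 (G/C, transversion), 28 (G/C, transversion), 31 (A/G, transition), 35 (G/C, transversion).
Of the 12 differences, 5 transitions and 7 transversions, so the answer is 7.

7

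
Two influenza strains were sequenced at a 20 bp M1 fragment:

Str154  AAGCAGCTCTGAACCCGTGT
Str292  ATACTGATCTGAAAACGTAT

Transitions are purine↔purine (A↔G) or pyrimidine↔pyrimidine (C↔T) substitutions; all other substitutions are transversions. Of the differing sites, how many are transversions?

The sequences differ at positions 2 (A/T, transversion), 3 (G/A, transition), 5 (A/T, transversion), 7 (C/A, transversion), 14 (C/A, transversion), 15 (C/A, transversion), 19 (G/A, transition).
Of the 7 differences, 2 transitions and 5 transversions, so the answer is 5.

5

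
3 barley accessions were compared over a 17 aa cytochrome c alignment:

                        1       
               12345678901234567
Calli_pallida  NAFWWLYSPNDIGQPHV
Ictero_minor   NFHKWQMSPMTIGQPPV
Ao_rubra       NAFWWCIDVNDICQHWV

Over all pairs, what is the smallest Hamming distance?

Pairwise Hamming distances:
  Calli_pallida vs Ictero_minor: 8
  Calli_pallida vs Ao_rubra: 7
  Ictero_minor vs Ao_rubra: 12
The smallest is 7, between Calli_pallida and Ao_rubra.

7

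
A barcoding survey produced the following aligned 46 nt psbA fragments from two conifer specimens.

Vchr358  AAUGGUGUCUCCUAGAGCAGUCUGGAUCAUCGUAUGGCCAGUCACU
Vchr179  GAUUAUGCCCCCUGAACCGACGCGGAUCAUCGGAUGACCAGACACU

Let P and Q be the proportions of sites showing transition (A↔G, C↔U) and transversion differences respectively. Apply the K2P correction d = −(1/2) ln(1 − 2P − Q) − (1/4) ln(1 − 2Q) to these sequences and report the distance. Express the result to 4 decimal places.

0.5034

Differing sites — 1:A/G (Ti); 4:G/U (Tv); 5:G/A (Ti); 8:U/C (Ti); 10:U/C (Ti); 14:A/G (Ti); 15:G/A (Ti); 17:G/C (Tv); 19:A/G (Ti); 20:G/A (Ti); 21:U/C (Ti); 22:C/G (Tv); 23:U/C (Ti); 33:U/G (Tv); 37:G/A (Ti); 42:U/A (Tv).
Of the 16 differences, 11 transitions and 5 transversions over 46 sites: P = 11/46 = 0.239130, Q = 5/46 = 0.108696.
d = −0.5·ln(0.413044) − 0.25·ln(0.782608) = −0.5·(-0.884201) − 0.25·(-0.245123) = 0.5034.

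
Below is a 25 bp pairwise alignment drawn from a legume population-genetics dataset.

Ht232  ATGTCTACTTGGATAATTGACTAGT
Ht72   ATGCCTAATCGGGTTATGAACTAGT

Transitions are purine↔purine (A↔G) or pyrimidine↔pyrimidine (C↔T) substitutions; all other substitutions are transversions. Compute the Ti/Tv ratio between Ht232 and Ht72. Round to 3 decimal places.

Differing sites — 4:T/C (Ti); 8:C/A (Tv); 10:T/C (Ti); 13:A/G (Ti); 15:A/T (Tv); 18:T/G (Tv); 19:G/A (Ti).
Of the 7 differences, 4 transitions and 3 transversions, so Ti/Tv = 4/3 = 1.333.

1.333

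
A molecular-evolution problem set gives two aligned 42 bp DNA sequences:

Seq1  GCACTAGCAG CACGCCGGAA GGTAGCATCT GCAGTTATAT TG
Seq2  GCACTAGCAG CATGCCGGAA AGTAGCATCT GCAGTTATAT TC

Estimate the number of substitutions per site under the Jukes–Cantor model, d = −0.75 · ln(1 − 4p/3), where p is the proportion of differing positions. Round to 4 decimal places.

The sequences differ at positions 13 (C/T), 21 (G/A), 42 (G/C).
p = 3/42 = 0.071429.
d = −0.75 · ln(1 − (4/3)·0.071429) = −0.75 · ln(0.904761) = −0.75 · (-0.100084) = 0.0751.

0.0751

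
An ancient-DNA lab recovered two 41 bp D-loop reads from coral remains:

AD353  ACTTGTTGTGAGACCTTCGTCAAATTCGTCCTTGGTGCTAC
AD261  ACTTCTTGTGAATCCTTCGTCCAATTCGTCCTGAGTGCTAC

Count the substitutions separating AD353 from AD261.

6

Differing sites — 5:G/C; 12:G/A; 13:A/T; 22:A/C; 33:T/G; 34:G/A.
That gives 6 mismatches out of 41 aligned sites, so the Hamming distance is 6.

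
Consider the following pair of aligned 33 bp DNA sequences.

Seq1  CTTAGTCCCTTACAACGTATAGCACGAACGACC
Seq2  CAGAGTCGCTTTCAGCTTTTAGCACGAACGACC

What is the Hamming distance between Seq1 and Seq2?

7

Differing sites — 2:T/A; 3:T/G; 8:C/G; 12:A/T; 15:A/G; 17:G/T; 19:A/T.
That gives 7 mismatches out of 33 aligned sites, so the Hamming distance is 7.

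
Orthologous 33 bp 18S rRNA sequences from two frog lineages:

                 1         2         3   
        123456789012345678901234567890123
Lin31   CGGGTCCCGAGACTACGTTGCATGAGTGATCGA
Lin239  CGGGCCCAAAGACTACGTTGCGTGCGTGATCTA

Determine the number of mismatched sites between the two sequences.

Mismatches occur at site 5 (T/C), site 8 (C/A), site 9 (G/A), site 22 (A/G), site 25 (A/C), site 32 (G/T).
That gives 6 mismatches out of 33 aligned sites, so the Hamming distance is 6.

6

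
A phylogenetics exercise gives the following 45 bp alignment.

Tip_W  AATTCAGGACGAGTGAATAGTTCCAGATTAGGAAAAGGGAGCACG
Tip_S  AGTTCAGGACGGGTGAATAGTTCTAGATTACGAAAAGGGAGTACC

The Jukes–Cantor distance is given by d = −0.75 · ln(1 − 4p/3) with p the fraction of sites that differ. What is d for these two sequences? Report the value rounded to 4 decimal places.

The sequences differ at positions 2 (A/G), 12 (A/G), 24 (C/T), 31 (G/C), 42 (C/T), 45 (G/C).
p = 6/45 = 0.133333.
d = −0.75 · ln(1 − (4/3)·0.133333) = −0.75 · ln(0.822223) = −0.75 · (-0.195744) = 0.1468.

0.1468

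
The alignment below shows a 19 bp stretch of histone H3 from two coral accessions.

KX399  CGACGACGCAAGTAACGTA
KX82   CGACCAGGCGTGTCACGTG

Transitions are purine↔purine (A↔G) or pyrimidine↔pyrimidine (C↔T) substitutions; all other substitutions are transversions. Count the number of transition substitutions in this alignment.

Mismatches occur at site 5 (G→C, transversion), site 7 (C→G, transversion), site 10 (A→G, transition), site 11 (A→T, transversion), site 14 (A→C, transversion), site 19 (A→G, transition).
Of the 6 differences, 2 transitions and 4 transversions, so the answer is 2.

2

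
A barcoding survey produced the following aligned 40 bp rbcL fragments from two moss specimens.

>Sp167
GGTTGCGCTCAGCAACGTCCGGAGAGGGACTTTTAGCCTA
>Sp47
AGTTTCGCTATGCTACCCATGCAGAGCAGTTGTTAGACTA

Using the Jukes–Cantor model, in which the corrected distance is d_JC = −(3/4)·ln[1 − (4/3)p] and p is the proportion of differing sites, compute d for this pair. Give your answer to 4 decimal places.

Differing sites — 1:G/A; 5:G/T; 10:C/A; 11:A/T; 14:A/T; 17:G/C; 18:T/C; 19:C/A; 20:C/T; 22:G/C; 27:G/C; 28:G/A; 29:A/G; 30:C/T; 32:T/G; 37:C/A.
p = 16/40 = 0.400000.
d = −0.75 · ln(1 − (4/3)·0.400000) = −0.75 · ln(0.466667) = −0.75 · (-0.762139) = 0.5716.

0.5716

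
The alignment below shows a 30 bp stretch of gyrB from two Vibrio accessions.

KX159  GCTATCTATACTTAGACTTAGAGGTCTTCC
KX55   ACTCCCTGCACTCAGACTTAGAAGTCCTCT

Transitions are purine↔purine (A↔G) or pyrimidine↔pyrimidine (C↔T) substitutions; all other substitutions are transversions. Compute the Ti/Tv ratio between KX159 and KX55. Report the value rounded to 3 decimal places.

8.000

Differing sites — 1:G/A (Ti); 4:A/C (Tv); 5:T/C (Ti); 8:A/G (Ti); 9:T/C (Ti); 13:T/C (Ti); 23:G/A (Ti); 27:T/C (Ti); 30:C/T (Ti).
Of the 9 differences, 8 transitions and 1 transversion, so Ti/Tv = 8/1 = 8.000.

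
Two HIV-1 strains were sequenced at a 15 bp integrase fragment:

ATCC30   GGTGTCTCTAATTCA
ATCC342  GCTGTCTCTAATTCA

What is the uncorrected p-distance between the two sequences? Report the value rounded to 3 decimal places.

0.067

The sequences differ at position 2 (G/C).
There are 1 differences over 15 sites, so p = 1/15 = 0.067.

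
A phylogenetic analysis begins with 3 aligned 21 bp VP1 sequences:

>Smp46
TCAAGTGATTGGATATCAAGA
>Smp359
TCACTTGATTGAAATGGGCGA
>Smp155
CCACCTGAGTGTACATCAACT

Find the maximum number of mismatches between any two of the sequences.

12

Pairwise Hamming distances:
  Smp46 vs Smp359: 9
  Smp46 vs Smp155: 8
  Smp359 vs Smp155: 12
The largest is 12, between Smp359 and Smp155.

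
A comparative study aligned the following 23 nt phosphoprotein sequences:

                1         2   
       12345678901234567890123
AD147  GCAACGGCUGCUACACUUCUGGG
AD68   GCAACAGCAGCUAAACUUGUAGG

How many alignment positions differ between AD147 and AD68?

Differing sites — 6:G/A; 9:U/A; 14:C/A; 19:C/G; 21:G/A.
That gives 5 mismatches out of 23 aligned sites, so the Hamming distance is 5.

5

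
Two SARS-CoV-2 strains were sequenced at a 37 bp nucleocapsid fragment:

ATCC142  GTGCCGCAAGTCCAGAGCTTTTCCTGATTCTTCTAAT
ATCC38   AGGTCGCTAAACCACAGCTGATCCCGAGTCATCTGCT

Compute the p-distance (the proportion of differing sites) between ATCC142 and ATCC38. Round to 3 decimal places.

0.378

Differing sites — 1:G/A; 2:T/G; 4:C/T; 8:A/T; 10:G/A; 11:T/A; 15:G/C; 20:T/G; 21:T/A; 25:T/C; 28:T/G; 31:T/A; 35:A/G; 36:A/C.
There are 14 differences over 37 sites, so p = 14/37 = 0.378.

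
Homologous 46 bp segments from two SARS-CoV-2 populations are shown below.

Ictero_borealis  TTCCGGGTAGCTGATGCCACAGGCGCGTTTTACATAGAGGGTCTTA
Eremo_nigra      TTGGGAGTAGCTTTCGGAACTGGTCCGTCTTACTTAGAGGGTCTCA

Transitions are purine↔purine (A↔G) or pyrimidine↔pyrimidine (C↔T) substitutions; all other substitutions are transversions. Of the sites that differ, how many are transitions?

Differing sites — 3:C/G (Tv); 4:C/G (Tv); 6:G/A (Ti); 13:G/T (Tv); 14:A/T (Tv); 15:T/C (Ti); 17:C/G (Tv); 18:C/A (Tv); 21:A/T (Tv); 24:C/T (Ti); 25:G/C (Tv); 29:T/C (Ti); 34:A/T (Tv); 45:T/C (Ti).
Of the 14 differences, 5 transitions and 9 transversions, so the answer is 5.

5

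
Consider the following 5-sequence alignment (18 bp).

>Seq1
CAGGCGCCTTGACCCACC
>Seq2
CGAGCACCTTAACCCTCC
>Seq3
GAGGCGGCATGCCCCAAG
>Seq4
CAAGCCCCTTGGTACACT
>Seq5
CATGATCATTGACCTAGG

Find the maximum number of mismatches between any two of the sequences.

Pairwise Hamming distances:
  Seq1 vs Seq2: 5
  Seq1 vs Seq3: 6
  Seq1 vs Seq4: 6
  Seq1 vs Seq5: 7
  Seq2 vs Seq3: 11
  Seq2 vs Seq4: 8
  Seq2 vs Seq5: 10
  Seq3 vs Seq4: 10
  Seq3 vs Seq5: 10
  Seq4 vs Seq5: 10
The largest is 11, between Seq2 and Seq3.

11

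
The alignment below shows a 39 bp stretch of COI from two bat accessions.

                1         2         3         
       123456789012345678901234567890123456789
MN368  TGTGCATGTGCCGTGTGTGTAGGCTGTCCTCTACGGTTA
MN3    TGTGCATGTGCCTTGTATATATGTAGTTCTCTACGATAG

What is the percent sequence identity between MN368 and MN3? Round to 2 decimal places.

The sequences differ at positions 13 (G/T), 17 (G/A), 19 (G/A), 22 (G/T), 24 (C/T), 25 (T/A), 28 (C/T), 36 (G/A), 38 (T/A), 39 (A/G).
29 of the 39 sites match, so the percent identity is 29/39 × 100 = 74.36%.

74.36%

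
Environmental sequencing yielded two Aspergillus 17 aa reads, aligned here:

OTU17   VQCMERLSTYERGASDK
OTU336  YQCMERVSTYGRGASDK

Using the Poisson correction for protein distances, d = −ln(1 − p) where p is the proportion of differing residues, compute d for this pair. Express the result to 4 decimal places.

Differing sites — 1:V/Y; 7:L/V; 11:E/G.
p = 3/17 = 0.176471.
d = −ln(1 − 0.176471) = −ln(0.823529) = 0.1942.

0.1942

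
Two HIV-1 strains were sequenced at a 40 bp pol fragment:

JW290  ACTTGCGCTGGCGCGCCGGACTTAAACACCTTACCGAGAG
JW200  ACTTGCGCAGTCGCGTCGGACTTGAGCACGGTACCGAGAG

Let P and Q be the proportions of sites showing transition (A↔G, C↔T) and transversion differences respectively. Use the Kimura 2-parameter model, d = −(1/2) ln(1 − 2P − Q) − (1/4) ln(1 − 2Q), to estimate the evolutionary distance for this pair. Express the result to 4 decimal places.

0.1996

Mismatches occur at site 9 (T/A, transversion), site 11 (G/T, transversion), site 16 (C/T, transition), site 24 (A/G, transition), site 26 (A/G, transition), site 30 (C/G, transversion), site 31 (T/G, transversion).
Of the 7 differences, 3 transitions and 4 transversions over 40 sites: P = 3/40 = 0.075000, Q = 4/40 = 0.100000.
d = −0.5·ln(0.750000) − 0.25·ln(0.800000) = −0.5·(-0.287682) − 0.25·(-0.223144) = 0.1996.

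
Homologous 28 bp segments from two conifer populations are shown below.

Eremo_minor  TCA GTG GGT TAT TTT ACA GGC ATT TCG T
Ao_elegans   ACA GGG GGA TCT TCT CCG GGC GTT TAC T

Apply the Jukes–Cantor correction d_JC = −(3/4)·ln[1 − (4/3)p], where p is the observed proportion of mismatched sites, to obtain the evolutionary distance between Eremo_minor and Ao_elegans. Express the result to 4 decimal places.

0.4850

Differing sites — 1:T/A; 5:T/G; 9:T/A; 11:A/C; 14:T/C; 16:A/C; 18:A/G; 22:A/G; 26:C/A; 27:G/C.
p = 10/28 = 0.357143.
d = −0.75 · ln(1 − (4/3)·0.357143) = −0.75 · ln(0.523809) = −0.75 · (-0.646628) = 0.4850.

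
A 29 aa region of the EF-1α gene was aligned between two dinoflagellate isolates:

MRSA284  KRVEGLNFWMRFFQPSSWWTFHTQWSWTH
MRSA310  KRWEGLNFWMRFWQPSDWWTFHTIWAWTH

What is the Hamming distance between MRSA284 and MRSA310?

5

Differing sites — 3:V/W; 13:F/W; 17:S/D; 24:Q/I; 26:S/A.
That gives 5 mismatches out of 29 aligned sites, so the Hamming distance is 5.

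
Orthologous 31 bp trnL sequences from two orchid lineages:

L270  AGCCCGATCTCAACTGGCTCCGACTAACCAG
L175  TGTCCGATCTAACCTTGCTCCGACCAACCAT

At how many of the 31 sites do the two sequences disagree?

Differing sites — 1:A/T; 3:C/T; 11:C/A; 13:A/C; 16:G/T; 25:T/C; 31:G/T.
That gives 7 mismatches out of 31 aligned sites, so the Hamming distance is 7.

7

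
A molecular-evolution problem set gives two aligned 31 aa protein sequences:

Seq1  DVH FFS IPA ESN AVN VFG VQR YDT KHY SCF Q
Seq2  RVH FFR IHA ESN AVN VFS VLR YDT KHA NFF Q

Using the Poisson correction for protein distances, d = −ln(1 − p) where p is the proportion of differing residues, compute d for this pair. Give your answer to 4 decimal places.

Differing sites — 1:D/R; 6:S/R; 8:P/H; 18:G/S; 20:Q/L; 27:Y/A; 28:S/N; 29:C/F.
p = 8/31 = 0.258065.
d = −ln(1 − 0.258065) = −ln(0.741935) = 0.2985.

0.2985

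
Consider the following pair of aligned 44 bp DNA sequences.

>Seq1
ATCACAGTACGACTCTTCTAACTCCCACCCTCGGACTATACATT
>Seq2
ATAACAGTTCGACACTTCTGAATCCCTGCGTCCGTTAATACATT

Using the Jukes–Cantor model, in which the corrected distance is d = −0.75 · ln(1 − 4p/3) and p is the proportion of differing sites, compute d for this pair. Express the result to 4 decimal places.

0.3390

The sequences differ at positions 3 (C/A), 9 (A/T), 14 (T/A), 20 (A/G), 22 (C/A), 27 (A/T), 28 (C/G), 30 (C/G), 33 (G/C), 35 (A/T), 36 (C/T), 37 (T/A).
p = 12/44 = 0.272727.
d = −0.75 · ln(1 − (4/3)·0.272727) = −0.75 · ln(0.636364) = −0.75 · (-0.451985) = 0.3390.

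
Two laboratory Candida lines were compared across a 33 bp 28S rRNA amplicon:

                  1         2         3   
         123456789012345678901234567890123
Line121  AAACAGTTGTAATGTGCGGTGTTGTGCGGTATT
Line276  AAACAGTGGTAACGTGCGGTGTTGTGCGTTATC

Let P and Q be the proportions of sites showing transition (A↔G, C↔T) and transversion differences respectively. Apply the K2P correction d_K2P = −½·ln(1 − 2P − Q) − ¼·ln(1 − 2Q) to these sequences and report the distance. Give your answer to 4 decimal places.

Mismatches occur at site 8 (T/G, transversion), site 13 (T/C, transition), site 29 (G/T, transversion), site 33 (T/C, transition).
Of the 4 differences, 2 transitions and 2 transversions over 33 sites: P = 2/33 = 0.060606, Q = 2/33 = 0.060606.
d = −0.5·ln(0.818182) − 0.25·ln(0.878788) = −0.5·(-0.200670) − 0.25·(-0.129212) = 0.1326.

0.1326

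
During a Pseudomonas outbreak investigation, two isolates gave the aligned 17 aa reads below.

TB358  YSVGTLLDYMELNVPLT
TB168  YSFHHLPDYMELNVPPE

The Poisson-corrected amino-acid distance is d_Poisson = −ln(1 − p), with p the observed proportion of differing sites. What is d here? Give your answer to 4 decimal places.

0.4353

Differing sites — 3:V/F; 4:G/H; 5:T/H; 7:L/P; 16:L/P; 17:T/E.
p = 6/17 = 0.352941.
d = −ln(1 − 0.352941) = −ln(0.647059) = 0.4353.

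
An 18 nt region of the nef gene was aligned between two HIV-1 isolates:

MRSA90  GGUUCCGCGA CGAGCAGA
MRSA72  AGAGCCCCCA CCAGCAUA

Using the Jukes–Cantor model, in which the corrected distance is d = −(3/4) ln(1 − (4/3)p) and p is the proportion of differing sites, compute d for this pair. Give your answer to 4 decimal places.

0.5482

Differing sites — 1:G/A; 3:U/A; 4:U/G; 7:G/C; 9:G/C; 12:G/C; 17:G/U.
p = 7/18 = 0.388889.
d = −0.75 · ln(1 − (4/3)·0.388889) = −0.75 · ln(0.481481) = −0.75 · (-0.730889) = 0.5482.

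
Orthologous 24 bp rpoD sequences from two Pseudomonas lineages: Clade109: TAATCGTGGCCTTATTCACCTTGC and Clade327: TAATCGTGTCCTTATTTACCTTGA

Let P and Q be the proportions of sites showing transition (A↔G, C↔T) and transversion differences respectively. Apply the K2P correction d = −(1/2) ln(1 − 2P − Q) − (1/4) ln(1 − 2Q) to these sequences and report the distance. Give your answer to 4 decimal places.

Mismatches occur at site 9 (G↔T, transversion), site 17 (C↔T, transition), site 24 (C↔A, transversion).
Of the 3 differences, 1 transition and 2 transversions over 24 sites: P = 1/24 = 0.041667, Q = 2/24 = 0.083333.
d = −0.5·ln(0.833333) − 0.25·ln(0.833334) = −0.5·(-0.182322) − 0.25·(-0.182321) = 0.1367.

0.1367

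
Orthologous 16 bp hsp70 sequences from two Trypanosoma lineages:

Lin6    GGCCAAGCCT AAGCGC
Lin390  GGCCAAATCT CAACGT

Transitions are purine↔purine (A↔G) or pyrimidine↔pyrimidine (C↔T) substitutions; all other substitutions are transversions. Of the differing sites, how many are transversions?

Differing sites — 7:G/A (Ti); 8:C/T (Ti); 11:A/C (Tv); 13:G/A (Ti); 16:C/T (Ti).
Of the 5 differences, 4 transitions and 1 transversion, so the answer is 1.

1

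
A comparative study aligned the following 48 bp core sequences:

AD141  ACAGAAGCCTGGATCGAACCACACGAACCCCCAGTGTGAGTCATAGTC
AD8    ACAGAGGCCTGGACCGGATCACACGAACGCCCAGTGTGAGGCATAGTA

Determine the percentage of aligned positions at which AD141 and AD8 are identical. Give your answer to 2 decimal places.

Mismatches occur at site 6 (A/G), site 14 (T/C), site 17 (A/G), site 19 (C/T), site 29 (C/G), site 41 (T/G), site 48 (C/A).
41 of the 48 sites match, so the percent identity is 41/48 × 100 = 85.42%.

85.42%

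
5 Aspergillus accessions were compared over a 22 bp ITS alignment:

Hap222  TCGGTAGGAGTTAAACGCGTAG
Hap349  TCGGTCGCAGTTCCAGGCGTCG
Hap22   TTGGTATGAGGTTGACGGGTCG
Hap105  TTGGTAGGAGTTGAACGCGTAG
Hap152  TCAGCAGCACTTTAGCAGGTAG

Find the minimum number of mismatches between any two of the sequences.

Pairwise Hamming distances:
  Hap222 vs Hap349: 6
  Hap222 vs Hap22: 7
  Hap222 vs Hap105: 2
  Hap222 vs Hap152: 8
  Hap349 vs Hap22: 9
  Hap349 vs Hap105: 7
  Hap349 vs Hap152: 11
  Hap22 vs Hap105: 6
  Hap22 vs Hap152: 11
  Hap105 vs Hap152: 9
The smallest is 2, between Hap222 and Hap105.

2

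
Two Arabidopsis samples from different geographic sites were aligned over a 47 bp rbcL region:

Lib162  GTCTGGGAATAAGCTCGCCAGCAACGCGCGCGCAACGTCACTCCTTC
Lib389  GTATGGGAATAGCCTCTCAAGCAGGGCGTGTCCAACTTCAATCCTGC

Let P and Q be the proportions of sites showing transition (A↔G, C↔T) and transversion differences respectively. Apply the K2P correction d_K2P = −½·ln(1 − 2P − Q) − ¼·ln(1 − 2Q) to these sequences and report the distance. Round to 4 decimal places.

The sequences differ at positions 3 (C/A, transversion), 12 (A/G, transition), 13 (G/C, transversion), 17 (G/T, transversion), 19 (C/A, transversion), 24 (A/G, transition), 25 (C/G, transversion), 29 (C/T, transition), 31 (C/T, transition), 32 (G/C, transversion), 37 (G/T, transversion), 41 (C/A, transversion), 46 (T/G, transversion).
Of the 13 differences, 4 transitions and 9 transversions over 47 sites: P = 4/47 = 0.085106, Q = 9/47 = 0.191489.
d = −0.5·ln(0.638299) − 0.25·ln(0.617022) = −0.5·(-0.448948) − 0.25·(-0.482851) = 0.3452.

0.3452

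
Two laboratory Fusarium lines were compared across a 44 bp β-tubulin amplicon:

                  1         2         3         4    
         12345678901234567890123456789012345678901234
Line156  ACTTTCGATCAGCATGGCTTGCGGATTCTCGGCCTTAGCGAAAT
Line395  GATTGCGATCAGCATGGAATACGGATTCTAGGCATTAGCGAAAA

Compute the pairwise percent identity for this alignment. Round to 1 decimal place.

79.5%

The sequences differ at positions 1 (A/G), 2 (C/A), 5 (T/G), 18 (C/A), 19 (T/A), 21 (G/A), 30 (C/A), 34 (C/A), 44 (T/A).
35 of the 44 sites match, so the percent identity is 35/44 × 100 = 79.5%.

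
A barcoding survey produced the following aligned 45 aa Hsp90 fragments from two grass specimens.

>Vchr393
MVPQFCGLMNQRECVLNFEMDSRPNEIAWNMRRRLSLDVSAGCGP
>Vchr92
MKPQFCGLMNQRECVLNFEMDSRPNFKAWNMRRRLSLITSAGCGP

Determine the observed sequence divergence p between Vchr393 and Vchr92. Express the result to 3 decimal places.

0.111

The sequences differ at positions 2 (V/K), 26 (E/F), 27 (I/K), 38 (D/I), 39 (V/T).
There are 5 differences over 45 sites, so p = 5/45 = 0.111.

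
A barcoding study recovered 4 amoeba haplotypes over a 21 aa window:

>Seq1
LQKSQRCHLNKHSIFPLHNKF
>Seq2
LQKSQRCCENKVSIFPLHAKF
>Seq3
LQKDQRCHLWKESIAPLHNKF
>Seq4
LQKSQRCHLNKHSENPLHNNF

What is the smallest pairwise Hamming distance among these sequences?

3

Pairwise Hamming distances:
  Seq1 vs Seq2: 4
  Seq1 vs Seq3: 4
  Seq1 vs Seq4: 3
  Seq2 vs Seq3: 7
  Seq2 vs Seq4: 7
  Seq3 vs Seq4: 6
The smallest is 3, between Seq1 and Seq4.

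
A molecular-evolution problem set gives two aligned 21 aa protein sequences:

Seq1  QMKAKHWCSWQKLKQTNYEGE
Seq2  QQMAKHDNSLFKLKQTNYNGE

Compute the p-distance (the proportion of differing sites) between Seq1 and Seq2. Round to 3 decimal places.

0.333

Differing sites — 2:M/Q; 3:K/M; 7:W/D; 8:C/N; 10:W/L; 11:Q/F; 19:E/N.
There are 7 differences over 21 sites, so p = 7/21 = 0.333.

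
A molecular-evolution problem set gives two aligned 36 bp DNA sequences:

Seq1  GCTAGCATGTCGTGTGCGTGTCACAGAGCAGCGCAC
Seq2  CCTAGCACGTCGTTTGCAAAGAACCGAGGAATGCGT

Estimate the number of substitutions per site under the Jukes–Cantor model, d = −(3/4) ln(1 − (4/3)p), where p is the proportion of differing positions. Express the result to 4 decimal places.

Mismatches occur at site 1 (G→C), site 8 (T→C), site 14 (G→T), site 18 (G→A), site 19 (T→A), site 20 (G→A), site 21 (T→G), site 22 (C→A), site 25 (A→C), site 29 (C→G), site 31 (G→A), site 32 (C→T), site 35 (A→G), site 36 (C→T).
p = 14/36 = 0.388889.
d = −0.75 · ln(1 − (4/3)·0.388889) = −0.75 · ln(0.481481) = −0.75 · (-0.730889) = 0.5482.

0.5482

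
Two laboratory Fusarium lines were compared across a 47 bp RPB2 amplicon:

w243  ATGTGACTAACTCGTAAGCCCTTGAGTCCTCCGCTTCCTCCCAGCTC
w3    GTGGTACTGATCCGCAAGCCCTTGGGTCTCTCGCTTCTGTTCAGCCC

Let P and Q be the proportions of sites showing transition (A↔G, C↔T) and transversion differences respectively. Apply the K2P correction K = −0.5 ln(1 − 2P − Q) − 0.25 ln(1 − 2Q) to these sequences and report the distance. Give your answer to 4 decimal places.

0.5140

Mismatches occur at site 1 (A→G, transition), site 4 (T→G, transversion), site 5 (G→T, transversion), site 9 (A→G, transition), site 11 (C→T, transition), site 12 (T→C, transition), site 15 (T→C, transition), site 25 (A→G, transition), site 29 (C→T, transition), site 30 (T→C, transition), site 31 (C→T, transition), site 38 (C→T, transition), site 39 (T→G, transversion), site 40 (C→T, transition), site 41 (C→T, transition), site 46 (T→C, transition).
Of the 16 differences, 13 transitions and 3 transversions over 47 sites: P = 13/47 = 0.276596, Q = 3/47 = 0.063830.
d = −0.5·ln(0.382978) − 0.25·ln(0.872340) = −0.5·(-0.959778) − 0.25·(-0.136576) = 0.5140.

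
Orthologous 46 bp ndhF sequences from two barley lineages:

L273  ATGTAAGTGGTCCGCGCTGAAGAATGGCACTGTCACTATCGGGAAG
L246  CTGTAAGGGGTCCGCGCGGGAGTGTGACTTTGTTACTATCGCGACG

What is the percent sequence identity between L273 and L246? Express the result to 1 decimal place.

73.9%

The sequences differ at positions 1 (A/C), 8 (T/G), 18 (T/G), 20 (A/G), 23 (A/T), 24 (A/G), 27 (G/A), 29 (A/T), 30 (C/T), 34 (C/T), 42 (G/C), 45 (A/C).
34 of the 46 sites match, so the percent identity is 34/46 × 100 = 73.9%.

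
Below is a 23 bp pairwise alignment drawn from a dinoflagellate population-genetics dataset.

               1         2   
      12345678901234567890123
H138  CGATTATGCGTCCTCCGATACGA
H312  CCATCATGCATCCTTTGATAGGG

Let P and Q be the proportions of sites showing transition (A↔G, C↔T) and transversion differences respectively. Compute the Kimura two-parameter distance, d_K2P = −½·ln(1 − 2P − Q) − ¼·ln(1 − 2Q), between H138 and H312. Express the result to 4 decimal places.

Mismatches occur at site 2 (G→C, transversion), site 5 (T→C, transition), site 10 (G→A, transition), site 15 (C→T, transition), site 16 (C→T, transition), site 21 (C→G, transversion), site 23 (A→G, transition).
Of the 7 differences, 5 transitions and 2 transversions over 23 sites: P = 5/23 = 0.217391, Q = 2/23 = 0.086957.
d = −0.5·ln(0.478261) − 0.25·ln(0.826086) = −0.5·(-0.737599) − 0.25·(-0.191056) = 0.4166.

0.4166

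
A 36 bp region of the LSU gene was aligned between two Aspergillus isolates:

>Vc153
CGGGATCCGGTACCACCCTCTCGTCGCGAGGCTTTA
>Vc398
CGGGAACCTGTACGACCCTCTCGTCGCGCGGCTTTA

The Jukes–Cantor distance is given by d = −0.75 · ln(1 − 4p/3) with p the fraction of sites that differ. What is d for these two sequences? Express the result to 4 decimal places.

0.1203

Mismatches occur at site 6 (T→A), site 9 (G→T), site 14 (C→G), site 29 (A→C).
p = 4/36 = 0.111111.
d = −0.75 · ln(1 − (4/3)·0.111111) = −0.75 · ln(0.851852) = −0.75 · (-0.160342) = 0.1203.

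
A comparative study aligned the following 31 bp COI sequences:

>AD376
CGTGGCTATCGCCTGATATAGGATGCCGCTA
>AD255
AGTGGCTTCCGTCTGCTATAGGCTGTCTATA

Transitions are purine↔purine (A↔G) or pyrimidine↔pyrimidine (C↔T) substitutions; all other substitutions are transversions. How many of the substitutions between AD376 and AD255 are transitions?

3

Mismatches occur at site 1 (C/A, transversion), site 8 (A/T, transversion), site 9 (T/C, transition), site 12 (C/T, transition), site 16 (A/C, transversion), site 23 (A/C, transversion), site 26 (C/T, transition), site 28 (G/T, transversion), site 29 (C/A, transversion).
Of the 9 differences, 3 transitions and 6 transversions, so the answer is 3.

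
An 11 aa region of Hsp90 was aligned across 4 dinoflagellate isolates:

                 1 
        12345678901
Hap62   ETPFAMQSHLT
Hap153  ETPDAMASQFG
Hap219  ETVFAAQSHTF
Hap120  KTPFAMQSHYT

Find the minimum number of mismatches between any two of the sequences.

Pairwise Hamming distances:
  Hap62 vs Hap153: 5
  Hap62 vs Hap219: 4
  Hap62 vs Hap120: 2
  Hap153 vs Hap219: 7
  Hap153 vs Hap120: 6
  Hap219 vs Hap120: 5
The smallest is 2, between Hap62 and Hap120.

2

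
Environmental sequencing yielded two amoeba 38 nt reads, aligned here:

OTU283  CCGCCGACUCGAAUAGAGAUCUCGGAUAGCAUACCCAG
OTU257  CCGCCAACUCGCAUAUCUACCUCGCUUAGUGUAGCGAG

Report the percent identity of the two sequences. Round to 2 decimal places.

68.42%

The sequences differ at positions 6 (G/A), 12 (A/C), 16 (G/U), 17 (A/C), 18 (G/U), 20 (U/C), 25 (G/C), 26 (A/U), 30 (C/U), 31 (A/G), 34 (C/G), 36 (C/G).
26 of the 38 sites match, so the percent identity is 26/38 × 100 = 68.42%.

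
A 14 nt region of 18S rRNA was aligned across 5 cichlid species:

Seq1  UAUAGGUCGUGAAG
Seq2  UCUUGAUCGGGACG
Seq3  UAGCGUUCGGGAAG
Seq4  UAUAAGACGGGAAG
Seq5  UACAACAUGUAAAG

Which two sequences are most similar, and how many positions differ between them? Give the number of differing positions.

Pairwise Hamming distances:
  Seq1 vs Seq2: 5
  Seq1 vs Seq3: 4
  Seq1 vs Seq4: 3
  Seq1 vs Seq5: 6
  Seq2 vs Seq3: 5
  Seq2 vs Seq4: 6
  Seq2 vs Seq5: 10
  Seq3 vs Seq4: 5
  Seq3 vs Seq5: 8
  Seq4 vs Seq5: 5
The smallest is 3, between Seq1 and Seq4.

3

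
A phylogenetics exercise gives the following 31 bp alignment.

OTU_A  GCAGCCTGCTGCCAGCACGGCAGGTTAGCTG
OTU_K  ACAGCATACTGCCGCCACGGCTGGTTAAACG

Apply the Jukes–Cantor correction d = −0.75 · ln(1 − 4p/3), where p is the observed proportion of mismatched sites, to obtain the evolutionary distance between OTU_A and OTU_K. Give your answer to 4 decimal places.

Differing sites — 1:G/A; 6:C/A; 8:G/A; 14:A/G; 15:G/C; 22:A/T; 28:G/A; 29:C/A; 30:T/C.
p = 9/31 = 0.290323.
d = −0.75 · ln(1 − (4/3)·0.290323) = −0.75 · ln(0.612903) = −0.75 · (-0.489549) = 0.3672.

0.3672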